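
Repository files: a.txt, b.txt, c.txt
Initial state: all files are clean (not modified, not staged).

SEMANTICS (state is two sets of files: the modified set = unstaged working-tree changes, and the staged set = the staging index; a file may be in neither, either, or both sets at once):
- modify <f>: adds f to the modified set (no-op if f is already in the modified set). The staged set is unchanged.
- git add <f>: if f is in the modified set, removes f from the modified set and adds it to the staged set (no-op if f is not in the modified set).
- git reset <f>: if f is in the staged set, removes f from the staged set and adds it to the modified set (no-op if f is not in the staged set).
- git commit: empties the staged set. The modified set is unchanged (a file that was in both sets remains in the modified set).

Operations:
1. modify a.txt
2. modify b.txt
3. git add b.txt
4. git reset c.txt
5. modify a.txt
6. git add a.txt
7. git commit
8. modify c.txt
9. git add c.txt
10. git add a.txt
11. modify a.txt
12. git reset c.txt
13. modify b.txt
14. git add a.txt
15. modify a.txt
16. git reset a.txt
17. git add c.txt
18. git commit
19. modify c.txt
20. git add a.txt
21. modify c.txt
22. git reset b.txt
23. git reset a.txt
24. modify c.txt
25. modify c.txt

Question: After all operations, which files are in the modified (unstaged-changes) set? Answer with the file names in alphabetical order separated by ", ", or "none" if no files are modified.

Answer: a.txt, b.txt, c.txt

Derivation:
After op 1 (modify a.txt): modified={a.txt} staged={none}
After op 2 (modify b.txt): modified={a.txt, b.txt} staged={none}
After op 3 (git add b.txt): modified={a.txt} staged={b.txt}
After op 4 (git reset c.txt): modified={a.txt} staged={b.txt}
After op 5 (modify a.txt): modified={a.txt} staged={b.txt}
After op 6 (git add a.txt): modified={none} staged={a.txt, b.txt}
After op 7 (git commit): modified={none} staged={none}
After op 8 (modify c.txt): modified={c.txt} staged={none}
After op 9 (git add c.txt): modified={none} staged={c.txt}
After op 10 (git add a.txt): modified={none} staged={c.txt}
After op 11 (modify a.txt): modified={a.txt} staged={c.txt}
After op 12 (git reset c.txt): modified={a.txt, c.txt} staged={none}
After op 13 (modify b.txt): modified={a.txt, b.txt, c.txt} staged={none}
After op 14 (git add a.txt): modified={b.txt, c.txt} staged={a.txt}
After op 15 (modify a.txt): modified={a.txt, b.txt, c.txt} staged={a.txt}
After op 16 (git reset a.txt): modified={a.txt, b.txt, c.txt} staged={none}
After op 17 (git add c.txt): modified={a.txt, b.txt} staged={c.txt}
After op 18 (git commit): modified={a.txt, b.txt} staged={none}
After op 19 (modify c.txt): modified={a.txt, b.txt, c.txt} staged={none}
After op 20 (git add a.txt): modified={b.txt, c.txt} staged={a.txt}
After op 21 (modify c.txt): modified={b.txt, c.txt} staged={a.txt}
After op 22 (git reset b.txt): modified={b.txt, c.txt} staged={a.txt}
After op 23 (git reset a.txt): modified={a.txt, b.txt, c.txt} staged={none}
After op 24 (modify c.txt): modified={a.txt, b.txt, c.txt} staged={none}
After op 25 (modify c.txt): modified={a.txt, b.txt, c.txt} staged={none}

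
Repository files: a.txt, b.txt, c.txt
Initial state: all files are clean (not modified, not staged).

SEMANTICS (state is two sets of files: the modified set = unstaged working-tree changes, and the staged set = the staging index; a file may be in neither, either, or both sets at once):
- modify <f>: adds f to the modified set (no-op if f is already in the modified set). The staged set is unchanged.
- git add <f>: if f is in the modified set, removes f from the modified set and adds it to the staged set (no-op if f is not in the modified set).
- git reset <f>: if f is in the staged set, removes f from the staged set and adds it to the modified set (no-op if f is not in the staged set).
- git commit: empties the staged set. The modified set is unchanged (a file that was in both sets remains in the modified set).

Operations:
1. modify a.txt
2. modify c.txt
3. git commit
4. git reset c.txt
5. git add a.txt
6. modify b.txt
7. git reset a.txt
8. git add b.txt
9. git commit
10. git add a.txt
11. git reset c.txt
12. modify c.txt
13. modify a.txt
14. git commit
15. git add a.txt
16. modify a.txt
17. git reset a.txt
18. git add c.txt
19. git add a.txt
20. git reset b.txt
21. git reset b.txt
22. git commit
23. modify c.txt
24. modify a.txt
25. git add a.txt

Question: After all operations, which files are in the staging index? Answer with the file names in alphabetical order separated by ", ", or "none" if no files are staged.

After op 1 (modify a.txt): modified={a.txt} staged={none}
After op 2 (modify c.txt): modified={a.txt, c.txt} staged={none}
After op 3 (git commit): modified={a.txt, c.txt} staged={none}
After op 4 (git reset c.txt): modified={a.txt, c.txt} staged={none}
After op 5 (git add a.txt): modified={c.txt} staged={a.txt}
After op 6 (modify b.txt): modified={b.txt, c.txt} staged={a.txt}
After op 7 (git reset a.txt): modified={a.txt, b.txt, c.txt} staged={none}
After op 8 (git add b.txt): modified={a.txt, c.txt} staged={b.txt}
After op 9 (git commit): modified={a.txt, c.txt} staged={none}
After op 10 (git add a.txt): modified={c.txt} staged={a.txt}
After op 11 (git reset c.txt): modified={c.txt} staged={a.txt}
After op 12 (modify c.txt): modified={c.txt} staged={a.txt}
After op 13 (modify a.txt): modified={a.txt, c.txt} staged={a.txt}
After op 14 (git commit): modified={a.txt, c.txt} staged={none}
After op 15 (git add a.txt): modified={c.txt} staged={a.txt}
After op 16 (modify a.txt): modified={a.txt, c.txt} staged={a.txt}
After op 17 (git reset a.txt): modified={a.txt, c.txt} staged={none}
After op 18 (git add c.txt): modified={a.txt} staged={c.txt}
After op 19 (git add a.txt): modified={none} staged={a.txt, c.txt}
After op 20 (git reset b.txt): modified={none} staged={a.txt, c.txt}
After op 21 (git reset b.txt): modified={none} staged={a.txt, c.txt}
After op 22 (git commit): modified={none} staged={none}
After op 23 (modify c.txt): modified={c.txt} staged={none}
After op 24 (modify a.txt): modified={a.txt, c.txt} staged={none}
After op 25 (git add a.txt): modified={c.txt} staged={a.txt}

Answer: a.txt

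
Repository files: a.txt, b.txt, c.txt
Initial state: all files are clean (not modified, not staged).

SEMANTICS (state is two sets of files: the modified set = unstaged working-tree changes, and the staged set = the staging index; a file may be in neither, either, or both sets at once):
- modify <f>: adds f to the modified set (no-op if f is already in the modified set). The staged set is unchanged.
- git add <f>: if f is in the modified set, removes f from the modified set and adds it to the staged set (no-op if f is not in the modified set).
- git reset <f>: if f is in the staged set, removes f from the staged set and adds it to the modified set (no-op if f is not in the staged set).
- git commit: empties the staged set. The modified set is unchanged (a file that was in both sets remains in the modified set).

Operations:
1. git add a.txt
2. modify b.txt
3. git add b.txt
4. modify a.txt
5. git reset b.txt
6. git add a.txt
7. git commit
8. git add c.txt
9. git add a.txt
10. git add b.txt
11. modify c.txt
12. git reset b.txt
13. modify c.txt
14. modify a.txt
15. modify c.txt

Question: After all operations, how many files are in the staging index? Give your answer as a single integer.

After op 1 (git add a.txt): modified={none} staged={none}
After op 2 (modify b.txt): modified={b.txt} staged={none}
After op 3 (git add b.txt): modified={none} staged={b.txt}
After op 4 (modify a.txt): modified={a.txt} staged={b.txt}
After op 5 (git reset b.txt): modified={a.txt, b.txt} staged={none}
After op 6 (git add a.txt): modified={b.txt} staged={a.txt}
After op 7 (git commit): modified={b.txt} staged={none}
After op 8 (git add c.txt): modified={b.txt} staged={none}
After op 9 (git add a.txt): modified={b.txt} staged={none}
After op 10 (git add b.txt): modified={none} staged={b.txt}
After op 11 (modify c.txt): modified={c.txt} staged={b.txt}
After op 12 (git reset b.txt): modified={b.txt, c.txt} staged={none}
After op 13 (modify c.txt): modified={b.txt, c.txt} staged={none}
After op 14 (modify a.txt): modified={a.txt, b.txt, c.txt} staged={none}
After op 15 (modify c.txt): modified={a.txt, b.txt, c.txt} staged={none}
Final staged set: {none} -> count=0

Answer: 0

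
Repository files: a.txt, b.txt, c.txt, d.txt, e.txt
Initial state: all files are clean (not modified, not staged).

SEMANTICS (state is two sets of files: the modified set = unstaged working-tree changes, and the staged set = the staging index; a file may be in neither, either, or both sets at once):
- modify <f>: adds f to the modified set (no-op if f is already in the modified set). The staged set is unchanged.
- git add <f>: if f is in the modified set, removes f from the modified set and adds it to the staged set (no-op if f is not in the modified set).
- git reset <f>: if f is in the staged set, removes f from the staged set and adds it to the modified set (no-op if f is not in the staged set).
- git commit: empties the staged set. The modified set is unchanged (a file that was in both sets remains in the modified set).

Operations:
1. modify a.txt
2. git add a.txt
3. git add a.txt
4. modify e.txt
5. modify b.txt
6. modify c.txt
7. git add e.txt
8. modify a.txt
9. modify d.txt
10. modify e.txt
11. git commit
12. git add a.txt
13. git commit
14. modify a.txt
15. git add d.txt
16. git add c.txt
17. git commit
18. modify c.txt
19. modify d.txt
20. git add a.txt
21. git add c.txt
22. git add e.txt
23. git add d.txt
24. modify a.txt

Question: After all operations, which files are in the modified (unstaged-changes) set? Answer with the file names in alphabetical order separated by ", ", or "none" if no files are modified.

After op 1 (modify a.txt): modified={a.txt} staged={none}
After op 2 (git add a.txt): modified={none} staged={a.txt}
After op 3 (git add a.txt): modified={none} staged={a.txt}
After op 4 (modify e.txt): modified={e.txt} staged={a.txt}
After op 5 (modify b.txt): modified={b.txt, e.txt} staged={a.txt}
After op 6 (modify c.txt): modified={b.txt, c.txt, e.txt} staged={a.txt}
After op 7 (git add e.txt): modified={b.txt, c.txt} staged={a.txt, e.txt}
After op 8 (modify a.txt): modified={a.txt, b.txt, c.txt} staged={a.txt, e.txt}
After op 9 (modify d.txt): modified={a.txt, b.txt, c.txt, d.txt} staged={a.txt, e.txt}
After op 10 (modify e.txt): modified={a.txt, b.txt, c.txt, d.txt, e.txt} staged={a.txt, e.txt}
After op 11 (git commit): modified={a.txt, b.txt, c.txt, d.txt, e.txt} staged={none}
After op 12 (git add a.txt): modified={b.txt, c.txt, d.txt, e.txt} staged={a.txt}
After op 13 (git commit): modified={b.txt, c.txt, d.txt, e.txt} staged={none}
After op 14 (modify a.txt): modified={a.txt, b.txt, c.txt, d.txt, e.txt} staged={none}
After op 15 (git add d.txt): modified={a.txt, b.txt, c.txt, e.txt} staged={d.txt}
After op 16 (git add c.txt): modified={a.txt, b.txt, e.txt} staged={c.txt, d.txt}
After op 17 (git commit): modified={a.txt, b.txt, e.txt} staged={none}
After op 18 (modify c.txt): modified={a.txt, b.txt, c.txt, e.txt} staged={none}
After op 19 (modify d.txt): modified={a.txt, b.txt, c.txt, d.txt, e.txt} staged={none}
After op 20 (git add a.txt): modified={b.txt, c.txt, d.txt, e.txt} staged={a.txt}
After op 21 (git add c.txt): modified={b.txt, d.txt, e.txt} staged={a.txt, c.txt}
After op 22 (git add e.txt): modified={b.txt, d.txt} staged={a.txt, c.txt, e.txt}
After op 23 (git add d.txt): modified={b.txt} staged={a.txt, c.txt, d.txt, e.txt}
After op 24 (modify a.txt): modified={a.txt, b.txt} staged={a.txt, c.txt, d.txt, e.txt}

Answer: a.txt, b.txt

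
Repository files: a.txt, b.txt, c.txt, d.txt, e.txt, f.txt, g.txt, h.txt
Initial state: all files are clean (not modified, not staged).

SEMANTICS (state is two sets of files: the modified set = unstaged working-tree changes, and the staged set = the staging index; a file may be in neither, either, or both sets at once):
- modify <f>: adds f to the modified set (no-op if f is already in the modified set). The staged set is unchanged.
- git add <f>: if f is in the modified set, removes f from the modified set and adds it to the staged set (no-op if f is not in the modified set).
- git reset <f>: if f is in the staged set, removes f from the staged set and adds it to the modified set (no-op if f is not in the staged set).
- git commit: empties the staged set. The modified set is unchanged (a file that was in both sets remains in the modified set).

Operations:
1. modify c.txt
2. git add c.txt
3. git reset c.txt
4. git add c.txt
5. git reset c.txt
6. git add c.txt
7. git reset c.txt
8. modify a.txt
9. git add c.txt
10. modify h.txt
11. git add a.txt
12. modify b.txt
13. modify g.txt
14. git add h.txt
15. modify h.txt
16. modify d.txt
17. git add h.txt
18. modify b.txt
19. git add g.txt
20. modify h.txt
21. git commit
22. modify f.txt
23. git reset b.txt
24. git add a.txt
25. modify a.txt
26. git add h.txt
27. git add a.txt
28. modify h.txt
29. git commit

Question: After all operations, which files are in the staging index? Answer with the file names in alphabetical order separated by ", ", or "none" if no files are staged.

Answer: none

Derivation:
After op 1 (modify c.txt): modified={c.txt} staged={none}
After op 2 (git add c.txt): modified={none} staged={c.txt}
After op 3 (git reset c.txt): modified={c.txt} staged={none}
After op 4 (git add c.txt): modified={none} staged={c.txt}
After op 5 (git reset c.txt): modified={c.txt} staged={none}
After op 6 (git add c.txt): modified={none} staged={c.txt}
After op 7 (git reset c.txt): modified={c.txt} staged={none}
After op 8 (modify a.txt): modified={a.txt, c.txt} staged={none}
After op 9 (git add c.txt): modified={a.txt} staged={c.txt}
After op 10 (modify h.txt): modified={a.txt, h.txt} staged={c.txt}
After op 11 (git add a.txt): modified={h.txt} staged={a.txt, c.txt}
After op 12 (modify b.txt): modified={b.txt, h.txt} staged={a.txt, c.txt}
After op 13 (modify g.txt): modified={b.txt, g.txt, h.txt} staged={a.txt, c.txt}
After op 14 (git add h.txt): modified={b.txt, g.txt} staged={a.txt, c.txt, h.txt}
After op 15 (modify h.txt): modified={b.txt, g.txt, h.txt} staged={a.txt, c.txt, h.txt}
After op 16 (modify d.txt): modified={b.txt, d.txt, g.txt, h.txt} staged={a.txt, c.txt, h.txt}
After op 17 (git add h.txt): modified={b.txt, d.txt, g.txt} staged={a.txt, c.txt, h.txt}
After op 18 (modify b.txt): modified={b.txt, d.txt, g.txt} staged={a.txt, c.txt, h.txt}
After op 19 (git add g.txt): modified={b.txt, d.txt} staged={a.txt, c.txt, g.txt, h.txt}
After op 20 (modify h.txt): modified={b.txt, d.txt, h.txt} staged={a.txt, c.txt, g.txt, h.txt}
After op 21 (git commit): modified={b.txt, d.txt, h.txt} staged={none}
After op 22 (modify f.txt): modified={b.txt, d.txt, f.txt, h.txt} staged={none}
After op 23 (git reset b.txt): modified={b.txt, d.txt, f.txt, h.txt} staged={none}
After op 24 (git add a.txt): modified={b.txt, d.txt, f.txt, h.txt} staged={none}
After op 25 (modify a.txt): modified={a.txt, b.txt, d.txt, f.txt, h.txt} staged={none}
After op 26 (git add h.txt): modified={a.txt, b.txt, d.txt, f.txt} staged={h.txt}
After op 27 (git add a.txt): modified={b.txt, d.txt, f.txt} staged={a.txt, h.txt}
After op 28 (modify h.txt): modified={b.txt, d.txt, f.txt, h.txt} staged={a.txt, h.txt}
After op 29 (git commit): modified={b.txt, d.txt, f.txt, h.txt} staged={none}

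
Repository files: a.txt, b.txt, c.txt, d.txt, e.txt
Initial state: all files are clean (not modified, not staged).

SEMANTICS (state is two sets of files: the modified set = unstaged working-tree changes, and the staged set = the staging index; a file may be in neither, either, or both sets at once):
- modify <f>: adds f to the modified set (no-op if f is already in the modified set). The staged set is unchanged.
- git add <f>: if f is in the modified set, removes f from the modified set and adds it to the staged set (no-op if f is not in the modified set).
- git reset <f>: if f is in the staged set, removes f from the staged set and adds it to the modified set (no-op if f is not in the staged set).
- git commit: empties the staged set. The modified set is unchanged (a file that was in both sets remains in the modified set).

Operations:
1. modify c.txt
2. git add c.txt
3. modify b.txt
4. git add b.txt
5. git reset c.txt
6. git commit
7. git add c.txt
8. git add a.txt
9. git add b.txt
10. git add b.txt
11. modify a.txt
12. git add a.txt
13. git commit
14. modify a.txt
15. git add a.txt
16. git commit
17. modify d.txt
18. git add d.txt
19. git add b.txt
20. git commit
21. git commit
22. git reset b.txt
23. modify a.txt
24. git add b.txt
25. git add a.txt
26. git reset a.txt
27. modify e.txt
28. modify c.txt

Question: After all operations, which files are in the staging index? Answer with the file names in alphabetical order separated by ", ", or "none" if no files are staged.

Answer: none

Derivation:
After op 1 (modify c.txt): modified={c.txt} staged={none}
After op 2 (git add c.txt): modified={none} staged={c.txt}
After op 3 (modify b.txt): modified={b.txt} staged={c.txt}
After op 4 (git add b.txt): modified={none} staged={b.txt, c.txt}
After op 5 (git reset c.txt): modified={c.txt} staged={b.txt}
After op 6 (git commit): modified={c.txt} staged={none}
After op 7 (git add c.txt): modified={none} staged={c.txt}
After op 8 (git add a.txt): modified={none} staged={c.txt}
After op 9 (git add b.txt): modified={none} staged={c.txt}
After op 10 (git add b.txt): modified={none} staged={c.txt}
After op 11 (modify a.txt): modified={a.txt} staged={c.txt}
After op 12 (git add a.txt): modified={none} staged={a.txt, c.txt}
After op 13 (git commit): modified={none} staged={none}
After op 14 (modify a.txt): modified={a.txt} staged={none}
After op 15 (git add a.txt): modified={none} staged={a.txt}
After op 16 (git commit): modified={none} staged={none}
After op 17 (modify d.txt): modified={d.txt} staged={none}
After op 18 (git add d.txt): modified={none} staged={d.txt}
After op 19 (git add b.txt): modified={none} staged={d.txt}
After op 20 (git commit): modified={none} staged={none}
After op 21 (git commit): modified={none} staged={none}
After op 22 (git reset b.txt): modified={none} staged={none}
After op 23 (modify a.txt): modified={a.txt} staged={none}
After op 24 (git add b.txt): modified={a.txt} staged={none}
After op 25 (git add a.txt): modified={none} staged={a.txt}
After op 26 (git reset a.txt): modified={a.txt} staged={none}
After op 27 (modify e.txt): modified={a.txt, e.txt} staged={none}
After op 28 (modify c.txt): modified={a.txt, c.txt, e.txt} staged={none}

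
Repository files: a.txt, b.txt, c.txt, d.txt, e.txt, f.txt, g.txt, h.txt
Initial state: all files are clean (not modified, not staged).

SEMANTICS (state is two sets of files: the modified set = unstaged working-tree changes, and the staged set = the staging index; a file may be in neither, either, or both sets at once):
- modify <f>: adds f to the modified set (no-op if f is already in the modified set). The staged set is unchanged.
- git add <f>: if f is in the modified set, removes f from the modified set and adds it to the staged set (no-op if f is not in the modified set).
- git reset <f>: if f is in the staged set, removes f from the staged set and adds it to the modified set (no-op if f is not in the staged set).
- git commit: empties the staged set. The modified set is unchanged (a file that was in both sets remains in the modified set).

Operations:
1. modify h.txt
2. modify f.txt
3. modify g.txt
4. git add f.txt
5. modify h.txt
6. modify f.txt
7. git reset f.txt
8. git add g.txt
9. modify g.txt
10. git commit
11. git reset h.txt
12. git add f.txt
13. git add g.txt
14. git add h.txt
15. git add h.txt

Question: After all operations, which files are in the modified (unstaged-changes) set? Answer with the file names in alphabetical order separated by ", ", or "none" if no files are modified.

Answer: none

Derivation:
After op 1 (modify h.txt): modified={h.txt} staged={none}
After op 2 (modify f.txt): modified={f.txt, h.txt} staged={none}
After op 3 (modify g.txt): modified={f.txt, g.txt, h.txt} staged={none}
After op 4 (git add f.txt): modified={g.txt, h.txt} staged={f.txt}
After op 5 (modify h.txt): modified={g.txt, h.txt} staged={f.txt}
After op 6 (modify f.txt): modified={f.txt, g.txt, h.txt} staged={f.txt}
After op 7 (git reset f.txt): modified={f.txt, g.txt, h.txt} staged={none}
After op 8 (git add g.txt): modified={f.txt, h.txt} staged={g.txt}
After op 9 (modify g.txt): modified={f.txt, g.txt, h.txt} staged={g.txt}
After op 10 (git commit): modified={f.txt, g.txt, h.txt} staged={none}
After op 11 (git reset h.txt): modified={f.txt, g.txt, h.txt} staged={none}
After op 12 (git add f.txt): modified={g.txt, h.txt} staged={f.txt}
After op 13 (git add g.txt): modified={h.txt} staged={f.txt, g.txt}
After op 14 (git add h.txt): modified={none} staged={f.txt, g.txt, h.txt}
After op 15 (git add h.txt): modified={none} staged={f.txt, g.txt, h.txt}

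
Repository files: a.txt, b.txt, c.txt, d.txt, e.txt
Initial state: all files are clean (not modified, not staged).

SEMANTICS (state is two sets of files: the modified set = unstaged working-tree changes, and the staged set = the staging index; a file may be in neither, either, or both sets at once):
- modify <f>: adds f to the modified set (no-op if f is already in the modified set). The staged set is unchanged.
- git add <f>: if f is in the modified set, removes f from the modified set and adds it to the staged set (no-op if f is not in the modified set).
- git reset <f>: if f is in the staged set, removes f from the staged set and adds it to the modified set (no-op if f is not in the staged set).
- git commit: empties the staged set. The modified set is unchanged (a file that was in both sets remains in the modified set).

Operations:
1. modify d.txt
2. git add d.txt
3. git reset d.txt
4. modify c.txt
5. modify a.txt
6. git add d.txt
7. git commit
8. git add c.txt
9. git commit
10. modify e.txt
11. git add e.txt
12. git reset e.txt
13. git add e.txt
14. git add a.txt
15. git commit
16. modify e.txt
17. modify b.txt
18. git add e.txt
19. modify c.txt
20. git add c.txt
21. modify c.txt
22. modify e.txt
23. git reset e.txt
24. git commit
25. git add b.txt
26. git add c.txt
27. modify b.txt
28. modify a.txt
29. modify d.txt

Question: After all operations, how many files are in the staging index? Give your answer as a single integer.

After op 1 (modify d.txt): modified={d.txt} staged={none}
After op 2 (git add d.txt): modified={none} staged={d.txt}
After op 3 (git reset d.txt): modified={d.txt} staged={none}
After op 4 (modify c.txt): modified={c.txt, d.txt} staged={none}
After op 5 (modify a.txt): modified={a.txt, c.txt, d.txt} staged={none}
After op 6 (git add d.txt): modified={a.txt, c.txt} staged={d.txt}
After op 7 (git commit): modified={a.txt, c.txt} staged={none}
After op 8 (git add c.txt): modified={a.txt} staged={c.txt}
After op 9 (git commit): modified={a.txt} staged={none}
After op 10 (modify e.txt): modified={a.txt, e.txt} staged={none}
After op 11 (git add e.txt): modified={a.txt} staged={e.txt}
After op 12 (git reset e.txt): modified={a.txt, e.txt} staged={none}
After op 13 (git add e.txt): modified={a.txt} staged={e.txt}
After op 14 (git add a.txt): modified={none} staged={a.txt, e.txt}
After op 15 (git commit): modified={none} staged={none}
After op 16 (modify e.txt): modified={e.txt} staged={none}
After op 17 (modify b.txt): modified={b.txt, e.txt} staged={none}
After op 18 (git add e.txt): modified={b.txt} staged={e.txt}
After op 19 (modify c.txt): modified={b.txt, c.txt} staged={e.txt}
After op 20 (git add c.txt): modified={b.txt} staged={c.txt, e.txt}
After op 21 (modify c.txt): modified={b.txt, c.txt} staged={c.txt, e.txt}
After op 22 (modify e.txt): modified={b.txt, c.txt, e.txt} staged={c.txt, e.txt}
After op 23 (git reset e.txt): modified={b.txt, c.txt, e.txt} staged={c.txt}
After op 24 (git commit): modified={b.txt, c.txt, e.txt} staged={none}
After op 25 (git add b.txt): modified={c.txt, e.txt} staged={b.txt}
After op 26 (git add c.txt): modified={e.txt} staged={b.txt, c.txt}
After op 27 (modify b.txt): modified={b.txt, e.txt} staged={b.txt, c.txt}
After op 28 (modify a.txt): modified={a.txt, b.txt, e.txt} staged={b.txt, c.txt}
After op 29 (modify d.txt): modified={a.txt, b.txt, d.txt, e.txt} staged={b.txt, c.txt}
Final staged set: {b.txt, c.txt} -> count=2

Answer: 2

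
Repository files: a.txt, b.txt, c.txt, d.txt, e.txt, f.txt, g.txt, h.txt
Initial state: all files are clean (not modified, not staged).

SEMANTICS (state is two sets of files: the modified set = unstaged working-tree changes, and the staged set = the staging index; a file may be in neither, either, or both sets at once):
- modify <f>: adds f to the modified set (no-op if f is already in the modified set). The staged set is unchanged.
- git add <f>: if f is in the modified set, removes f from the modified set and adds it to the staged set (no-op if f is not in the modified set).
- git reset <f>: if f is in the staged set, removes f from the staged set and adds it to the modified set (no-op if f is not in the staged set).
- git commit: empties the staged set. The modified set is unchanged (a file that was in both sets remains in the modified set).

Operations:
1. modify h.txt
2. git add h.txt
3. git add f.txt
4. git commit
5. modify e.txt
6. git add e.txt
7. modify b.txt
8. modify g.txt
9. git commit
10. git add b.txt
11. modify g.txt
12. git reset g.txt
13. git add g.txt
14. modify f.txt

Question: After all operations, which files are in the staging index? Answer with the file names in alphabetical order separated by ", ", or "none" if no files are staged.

After op 1 (modify h.txt): modified={h.txt} staged={none}
After op 2 (git add h.txt): modified={none} staged={h.txt}
After op 3 (git add f.txt): modified={none} staged={h.txt}
After op 4 (git commit): modified={none} staged={none}
After op 5 (modify e.txt): modified={e.txt} staged={none}
After op 6 (git add e.txt): modified={none} staged={e.txt}
After op 7 (modify b.txt): modified={b.txt} staged={e.txt}
After op 8 (modify g.txt): modified={b.txt, g.txt} staged={e.txt}
After op 9 (git commit): modified={b.txt, g.txt} staged={none}
After op 10 (git add b.txt): modified={g.txt} staged={b.txt}
After op 11 (modify g.txt): modified={g.txt} staged={b.txt}
After op 12 (git reset g.txt): modified={g.txt} staged={b.txt}
After op 13 (git add g.txt): modified={none} staged={b.txt, g.txt}
After op 14 (modify f.txt): modified={f.txt} staged={b.txt, g.txt}

Answer: b.txt, g.txt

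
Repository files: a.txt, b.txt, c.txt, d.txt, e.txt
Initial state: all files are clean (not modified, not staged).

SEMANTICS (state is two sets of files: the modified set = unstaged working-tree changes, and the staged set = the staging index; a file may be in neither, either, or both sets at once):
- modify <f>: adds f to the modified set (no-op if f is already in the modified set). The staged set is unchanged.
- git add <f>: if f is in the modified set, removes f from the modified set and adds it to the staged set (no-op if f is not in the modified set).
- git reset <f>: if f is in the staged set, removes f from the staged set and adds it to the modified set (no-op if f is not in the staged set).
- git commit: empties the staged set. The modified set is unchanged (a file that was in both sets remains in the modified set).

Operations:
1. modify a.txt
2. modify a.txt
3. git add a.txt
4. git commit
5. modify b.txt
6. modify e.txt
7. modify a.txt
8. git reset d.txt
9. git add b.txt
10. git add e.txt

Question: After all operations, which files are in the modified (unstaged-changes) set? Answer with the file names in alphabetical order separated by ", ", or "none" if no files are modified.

After op 1 (modify a.txt): modified={a.txt} staged={none}
After op 2 (modify a.txt): modified={a.txt} staged={none}
After op 3 (git add a.txt): modified={none} staged={a.txt}
After op 4 (git commit): modified={none} staged={none}
After op 5 (modify b.txt): modified={b.txt} staged={none}
After op 6 (modify e.txt): modified={b.txt, e.txt} staged={none}
After op 7 (modify a.txt): modified={a.txt, b.txt, e.txt} staged={none}
After op 8 (git reset d.txt): modified={a.txt, b.txt, e.txt} staged={none}
After op 9 (git add b.txt): modified={a.txt, e.txt} staged={b.txt}
After op 10 (git add e.txt): modified={a.txt} staged={b.txt, e.txt}

Answer: a.txt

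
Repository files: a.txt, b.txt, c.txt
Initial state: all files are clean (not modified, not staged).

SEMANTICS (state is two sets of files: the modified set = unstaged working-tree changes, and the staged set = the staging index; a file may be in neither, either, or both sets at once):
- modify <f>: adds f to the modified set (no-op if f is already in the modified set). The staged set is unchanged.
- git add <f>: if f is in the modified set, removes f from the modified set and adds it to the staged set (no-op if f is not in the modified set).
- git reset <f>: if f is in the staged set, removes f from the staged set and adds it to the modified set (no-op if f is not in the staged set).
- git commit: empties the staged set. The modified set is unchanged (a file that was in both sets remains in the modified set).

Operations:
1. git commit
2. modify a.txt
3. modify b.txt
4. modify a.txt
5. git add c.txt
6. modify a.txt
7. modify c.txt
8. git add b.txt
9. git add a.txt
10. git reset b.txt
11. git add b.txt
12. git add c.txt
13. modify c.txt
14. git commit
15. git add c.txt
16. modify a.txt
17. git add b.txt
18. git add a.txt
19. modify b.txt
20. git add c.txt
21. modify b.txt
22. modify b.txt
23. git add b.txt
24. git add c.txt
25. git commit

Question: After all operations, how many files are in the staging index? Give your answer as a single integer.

Answer: 0

Derivation:
After op 1 (git commit): modified={none} staged={none}
After op 2 (modify a.txt): modified={a.txt} staged={none}
After op 3 (modify b.txt): modified={a.txt, b.txt} staged={none}
After op 4 (modify a.txt): modified={a.txt, b.txt} staged={none}
After op 5 (git add c.txt): modified={a.txt, b.txt} staged={none}
After op 6 (modify a.txt): modified={a.txt, b.txt} staged={none}
After op 7 (modify c.txt): modified={a.txt, b.txt, c.txt} staged={none}
After op 8 (git add b.txt): modified={a.txt, c.txt} staged={b.txt}
After op 9 (git add a.txt): modified={c.txt} staged={a.txt, b.txt}
After op 10 (git reset b.txt): modified={b.txt, c.txt} staged={a.txt}
After op 11 (git add b.txt): modified={c.txt} staged={a.txt, b.txt}
After op 12 (git add c.txt): modified={none} staged={a.txt, b.txt, c.txt}
After op 13 (modify c.txt): modified={c.txt} staged={a.txt, b.txt, c.txt}
After op 14 (git commit): modified={c.txt} staged={none}
After op 15 (git add c.txt): modified={none} staged={c.txt}
After op 16 (modify a.txt): modified={a.txt} staged={c.txt}
After op 17 (git add b.txt): modified={a.txt} staged={c.txt}
After op 18 (git add a.txt): modified={none} staged={a.txt, c.txt}
After op 19 (modify b.txt): modified={b.txt} staged={a.txt, c.txt}
After op 20 (git add c.txt): modified={b.txt} staged={a.txt, c.txt}
After op 21 (modify b.txt): modified={b.txt} staged={a.txt, c.txt}
After op 22 (modify b.txt): modified={b.txt} staged={a.txt, c.txt}
After op 23 (git add b.txt): modified={none} staged={a.txt, b.txt, c.txt}
After op 24 (git add c.txt): modified={none} staged={a.txt, b.txt, c.txt}
After op 25 (git commit): modified={none} staged={none}
Final staged set: {none} -> count=0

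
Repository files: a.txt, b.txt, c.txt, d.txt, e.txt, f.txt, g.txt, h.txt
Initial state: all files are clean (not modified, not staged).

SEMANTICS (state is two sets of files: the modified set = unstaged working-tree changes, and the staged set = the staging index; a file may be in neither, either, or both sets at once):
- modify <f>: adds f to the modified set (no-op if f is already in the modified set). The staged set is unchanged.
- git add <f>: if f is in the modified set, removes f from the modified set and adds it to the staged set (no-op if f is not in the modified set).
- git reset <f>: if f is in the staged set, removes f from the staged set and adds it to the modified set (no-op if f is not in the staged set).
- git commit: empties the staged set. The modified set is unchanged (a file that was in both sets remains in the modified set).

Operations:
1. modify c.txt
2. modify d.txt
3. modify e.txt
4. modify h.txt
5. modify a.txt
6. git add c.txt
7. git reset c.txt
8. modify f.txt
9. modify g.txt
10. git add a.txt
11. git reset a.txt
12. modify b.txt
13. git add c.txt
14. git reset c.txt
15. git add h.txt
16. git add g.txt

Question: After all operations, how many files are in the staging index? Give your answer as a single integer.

Answer: 2

Derivation:
After op 1 (modify c.txt): modified={c.txt} staged={none}
After op 2 (modify d.txt): modified={c.txt, d.txt} staged={none}
After op 3 (modify e.txt): modified={c.txt, d.txt, e.txt} staged={none}
After op 4 (modify h.txt): modified={c.txt, d.txt, e.txt, h.txt} staged={none}
After op 5 (modify a.txt): modified={a.txt, c.txt, d.txt, e.txt, h.txt} staged={none}
After op 6 (git add c.txt): modified={a.txt, d.txt, e.txt, h.txt} staged={c.txt}
After op 7 (git reset c.txt): modified={a.txt, c.txt, d.txt, e.txt, h.txt} staged={none}
After op 8 (modify f.txt): modified={a.txt, c.txt, d.txt, e.txt, f.txt, h.txt} staged={none}
After op 9 (modify g.txt): modified={a.txt, c.txt, d.txt, e.txt, f.txt, g.txt, h.txt} staged={none}
After op 10 (git add a.txt): modified={c.txt, d.txt, e.txt, f.txt, g.txt, h.txt} staged={a.txt}
After op 11 (git reset a.txt): modified={a.txt, c.txt, d.txt, e.txt, f.txt, g.txt, h.txt} staged={none}
After op 12 (modify b.txt): modified={a.txt, b.txt, c.txt, d.txt, e.txt, f.txt, g.txt, h.txt} staged={none}
After op 13 (git add c.txt): modified={a.txt, b.txt, d.txt, e.txt, f.txt, g.txt, h.txt} staged={c.txt}
After op 14 (git reset c.txt): modified={a.txt, b.txt, c.txt, d.txt, e.txt, f.txt, g.txt, h.txt} staged={none}
After op 15 (git add h.txt): modified={a.txt, b.txt, c.txt, d.txt, e.txt, f.txt, g.txt} staged={h.txt}
After op 16 (git add g.txt): modified={a.txt, b.txt, c.txt, d.txt, e.txt, f.txt} staged={g.txt, h.txt}
Final staged set: {g.txt, h.txt} -> count=2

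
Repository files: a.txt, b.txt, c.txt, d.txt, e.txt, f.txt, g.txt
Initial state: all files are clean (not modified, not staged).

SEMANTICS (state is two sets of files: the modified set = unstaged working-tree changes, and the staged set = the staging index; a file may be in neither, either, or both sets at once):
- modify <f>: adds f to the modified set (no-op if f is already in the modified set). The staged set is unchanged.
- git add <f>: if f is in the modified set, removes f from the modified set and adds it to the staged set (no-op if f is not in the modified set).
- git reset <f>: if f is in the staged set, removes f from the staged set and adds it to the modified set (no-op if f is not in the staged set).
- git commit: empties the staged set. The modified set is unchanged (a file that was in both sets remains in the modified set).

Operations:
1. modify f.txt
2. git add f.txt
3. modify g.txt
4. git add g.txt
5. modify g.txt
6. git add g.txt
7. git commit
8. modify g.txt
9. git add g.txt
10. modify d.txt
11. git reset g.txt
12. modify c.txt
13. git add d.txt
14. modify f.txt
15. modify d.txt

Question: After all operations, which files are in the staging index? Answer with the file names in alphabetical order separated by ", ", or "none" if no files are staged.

Answer: d.txt

Derivation:
After op 1 (modify f.txt): modified={f.txt} staged={none}
After op 2 (git add f.txt): modified={none} staged={f.txt}
After op 3 (modify g.txt): modified={g.txt} staged={f.txt}
After op 4 (git add g.txt): modified={none} staged={f.txt, g.txt}
After op 5 (modify g.txt): modified={g.txt} staged={f.txt, g.txt}
After op 6 (git add g.txt): modified={none} staged={f.txt, g.txt}
After op 7 (git commit): modified={none} staged={none}
After op 8 (modify g.txt): modified={g.txt} staged={none}
After op 9 (git add g.txt): modified={none} staged={g.txt}
After op 10 (modify d.txt): modified={d.txt} staged={g.txt}
After op 11 (git reset g.txt): modified={d.txt, g.txt} staged={none}
After op 12 (modify c.txt): modified={c.txt, d.txt, g.txt} staged={none}
After op 13 (git add d.txt): modified={c.txt, g.txt} staged={d.txt}
After op 14 (modify f.txt): modified={c.txt, f.txt, g.txt} staged={d.txt}
After op 15 (modify d.txt): modified={c.txt, d.txt, f.txt, g.txt} staged={d.txt}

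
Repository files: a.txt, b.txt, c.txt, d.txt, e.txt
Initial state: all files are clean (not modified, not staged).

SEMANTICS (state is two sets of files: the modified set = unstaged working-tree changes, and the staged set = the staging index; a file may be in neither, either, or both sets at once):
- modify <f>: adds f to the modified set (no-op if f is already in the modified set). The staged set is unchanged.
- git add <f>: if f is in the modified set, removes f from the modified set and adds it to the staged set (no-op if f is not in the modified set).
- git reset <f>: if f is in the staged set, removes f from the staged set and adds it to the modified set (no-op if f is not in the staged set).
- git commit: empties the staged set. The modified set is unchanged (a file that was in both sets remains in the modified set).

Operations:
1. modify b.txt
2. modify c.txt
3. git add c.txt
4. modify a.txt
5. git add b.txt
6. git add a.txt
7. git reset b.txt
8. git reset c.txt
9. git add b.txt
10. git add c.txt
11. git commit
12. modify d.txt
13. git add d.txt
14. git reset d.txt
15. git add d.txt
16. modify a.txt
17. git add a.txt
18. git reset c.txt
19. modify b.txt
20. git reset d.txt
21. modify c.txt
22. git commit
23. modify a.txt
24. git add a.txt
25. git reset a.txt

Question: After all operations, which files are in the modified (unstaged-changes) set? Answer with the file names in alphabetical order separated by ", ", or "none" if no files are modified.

Answer: a.txt, b.txt, c.txt, d.txt

Derivation:
After op 1 (modify b.txt): modified={b.txt} staged={none}
After op 2 (modify c.txt): modified={b.txt, c.txt} staged={none}
After op 3 (git add c.txt): modified={b.txt} staged={c.txt}
After op 4 (modify a.txt): modified={a.txt, b.txt} staged={c.txt}
After op 5 (git add b.txt): modified={a.txt} staged={b.txt, c.txt}
After op 6 (git add a.txt): modified={none} staged={a.txt, b.txt, c.txt}
After op 7 (git reset b.txt): modified={b.txt} staged={a.txt, c.txt}
After op 8 (git reset c.txt): modified={b.txt, c.txt} staged={a.txt}
After op 9 (git add b.txt): modified={c.txt} staged={a.txt, b.txt}
After op 10 (git add c.txt): modified={none} staged={a.txt, b.txt, c.txt}
After op 11 (git commit): modified={none} staged={none}
After op 12 (modify d.txt): modified={d.txt} staged={none}
After op 13 (git add d.txt): modified={none} staged={d.txt}
After op 14 (git reset d.txt): modified={d.txt} staged={none}
After op 15 (git add d.txt): modified={none} staged={d.txt}
After op 16 (modify a.txt): modified={a.txt} staged={d.txt}
After op 17 (git add a.txt): modified={none} staged={a.txt, d.txt}
After op 18 (git reset c.txt): modified={none} staged={a.txt, d.txt}
After op 19 (modify b.txt): modified={b.txt} staged={a.txt, d.txt}
After op 20 (git reset d.txt): modified={b.txt, d.txt} staged={a.txt}
After op 21 (modify c.txt): modified={b.txt, c.txt, d.txt} staged={a.txt}
After op 22 (git commit): modified={b.txt, c.txt, d.txt} staged={none}
After op 23 (modify a.txt): modified={a.txt, b.txt, c.txt, d.txt} staged={none}
After op 24 (git add a.txt): modified={b.txt, c.txt, d.txt} staged={a.txt}
After op 25 (git reset a.txt): modified={a.txt, b.txt, c.txt, d.txt} staged={none}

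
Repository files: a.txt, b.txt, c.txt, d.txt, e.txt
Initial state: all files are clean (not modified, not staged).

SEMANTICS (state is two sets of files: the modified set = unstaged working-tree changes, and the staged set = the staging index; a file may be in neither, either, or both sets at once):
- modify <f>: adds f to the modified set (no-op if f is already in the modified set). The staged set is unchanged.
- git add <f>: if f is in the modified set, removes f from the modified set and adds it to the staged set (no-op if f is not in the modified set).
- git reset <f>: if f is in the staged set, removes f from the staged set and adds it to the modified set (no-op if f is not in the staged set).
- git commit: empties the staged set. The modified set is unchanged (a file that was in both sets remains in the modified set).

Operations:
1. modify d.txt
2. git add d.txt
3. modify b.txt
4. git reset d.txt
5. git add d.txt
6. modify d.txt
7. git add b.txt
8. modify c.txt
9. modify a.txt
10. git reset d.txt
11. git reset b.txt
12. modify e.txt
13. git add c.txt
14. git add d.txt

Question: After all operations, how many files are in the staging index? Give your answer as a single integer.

Answer: 2

Derivation:
After op 1 (modify d.txt): modified={d.txt} staged={none}
After op 2 (git add d.txt): modified={none} staged={d.txt}
After op 3 (modify b.txt): modified={b.txt} staged={d.txt}
After op 4 (git reset d.txt): modified={b.txt, d.txt} staged={none}
After op 5 (git add d.txt): modified={b.txt} staged={d.txt}
After op 6 (modify d.txt): modified={b.txt, d.txt} staged={d.txt}
After op 7 (git add b.txt): modified={d.txt} staged={b.txt, d.txt}
After op 8 (modify c.txt): modified={c.txt, d.txt} staged={b.txt, d.txt}
After op 9 (modify a.txt): modified={a.txt, c.txt, d.txt} staged={b.txt, d.txt}
After op 10 (git reset d.txt): modified={a.txt, c.txt, d.txt} staged={b.txt}
After op 11 (git reset b.txt): modified={a.txt, b.txt, c.txt, d.txt} staged={none}
After op 12 (modify e.txt): modified={a.txt, b.txt, c.txt, d.txt, e.txt} staged={none}
After op 13 (git add c.txt): modified={a.txt, b.txt, d.txt, e.txt} staged={c.txt}
After op 14 (git add d.txt): modified={a.txt, b.txt, e.txt} staged={c.txt, d.txt}
Final staged set: {c.txt, d.txt} -> count=2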